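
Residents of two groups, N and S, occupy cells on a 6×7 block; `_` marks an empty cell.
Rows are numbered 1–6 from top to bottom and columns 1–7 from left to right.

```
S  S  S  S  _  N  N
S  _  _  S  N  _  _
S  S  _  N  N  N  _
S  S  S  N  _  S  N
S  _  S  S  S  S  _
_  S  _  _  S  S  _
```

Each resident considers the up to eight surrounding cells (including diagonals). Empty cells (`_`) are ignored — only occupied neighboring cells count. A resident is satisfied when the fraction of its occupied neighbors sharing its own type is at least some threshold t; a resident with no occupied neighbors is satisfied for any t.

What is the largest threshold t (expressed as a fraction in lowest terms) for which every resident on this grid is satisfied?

1/3

Row 1: (1,1)S 2/2 · (1,2)S 3/3 · (1,3)S 3/3 · (1,4)S 2/3 · (1,6)N 2/2 · (1,7)N 1/1
Row 2: (2,1)S 4/4 · (2,4)S 2/5 · (2,5)N 4/6
Row 3: (3,1)S 4/4 · (3,2)S 5/5 · (3,4)N 3/5 · (3,5)N 4/6 · (3,6)N 3/4
Row 4: (4,1)S 4/4 · (4,2)S 6/6 · (4,3)S 4/6 · (4,4)N 2/6 · (4,6)S 2/5 · (4,7)N 1/3
Row 5: (5,1)S 3/3 · (5,3)S 4/5 · (5,4)S 4/5 · (5,5)S 5/6 · (5,6)S 4/5
Row 6: (6,2)S 2/2 · (6,5)S 4/4 · (6,6)S 3/3
The smallest same-type fraction is 2/6 at (4,4), which reduces to 1/3. Any threshold above that leaves this resident unsatisfied.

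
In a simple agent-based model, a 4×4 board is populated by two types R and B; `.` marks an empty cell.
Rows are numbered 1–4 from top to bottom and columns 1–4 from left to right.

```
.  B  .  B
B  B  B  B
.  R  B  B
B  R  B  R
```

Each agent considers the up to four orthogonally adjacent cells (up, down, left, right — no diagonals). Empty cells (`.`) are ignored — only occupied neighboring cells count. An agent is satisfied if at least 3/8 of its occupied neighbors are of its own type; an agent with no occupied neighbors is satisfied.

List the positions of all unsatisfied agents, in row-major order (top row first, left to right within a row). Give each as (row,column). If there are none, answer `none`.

(1,2)B 1/1 ✓
(1,4)B 1/1 ✓
(2,1)B 1/1 ✓
(2,2)B 3/4 ✓
(2,3)B 3/3 ✓
(2,4)B 3/3 ✓
(3,2)R 1/3 ✗
(3,3)B 3/4 ✓
(3,4)B 2/3 ✓
(4,1)B 0/1 ✗
(4,2)R 1/3 ✗
(4,3)B 1/3 ✗
(4,4)R 0/2 ✗

(3,2), (4,1), (4,2), (4,3), (4,4)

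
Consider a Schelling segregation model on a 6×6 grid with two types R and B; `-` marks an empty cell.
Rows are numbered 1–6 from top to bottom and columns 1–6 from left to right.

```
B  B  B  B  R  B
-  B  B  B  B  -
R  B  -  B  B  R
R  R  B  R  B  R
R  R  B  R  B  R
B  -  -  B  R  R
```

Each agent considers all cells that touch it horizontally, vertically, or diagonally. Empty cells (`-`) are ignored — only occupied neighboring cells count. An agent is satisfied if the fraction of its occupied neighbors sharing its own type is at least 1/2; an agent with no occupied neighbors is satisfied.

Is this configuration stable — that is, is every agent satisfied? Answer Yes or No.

Row 1: (1,1)B 2/2 ok · (1,2)B 4/4 ok · (1,3)B 5/5 ok · (1,4)B 4/5 ok · (1,5)R 0/4 unhappy · (1,6)B 1/2 ok
Row 2: (2,2)B 5/6 ok · (2,3)B 7/7 ok · (2,4)B 6/7 ok · (2,5)B 5/7 ok
Row 3: (3,1)R 2/4 ok · (3,2)B 3/6 ok · (3,4)B 6/7 ok · (3,5)B 4/7 ok · (3,6)R 1/4 unhappy
Row 4: (4,1)R 4/5 ok · (4,2)R 4/7 ok · (4,3)B 3/7 unhappy · (4,4)R 1/7 unhappy · (4,5)B 3/8 unhappy · (4,6)R 2/5 unhappy
Row 5: (5,1)R 3/4 ok · (5,2)R 3/6 ok · (5,3)B 2/6 unhappy · (5,4)R 2/7 unhappy · (5,5)B 2/8 unhappy · (5,6)R 3/5 ok
Row 6: (6,1)B 0/2 unhappy · (6,4)B 2/4 ok · (6,5)R 3/5 ok · (6,6)R 2/3 ok
For instance (1,5) has only 0/4 same-type neighbors, below 1/2.

No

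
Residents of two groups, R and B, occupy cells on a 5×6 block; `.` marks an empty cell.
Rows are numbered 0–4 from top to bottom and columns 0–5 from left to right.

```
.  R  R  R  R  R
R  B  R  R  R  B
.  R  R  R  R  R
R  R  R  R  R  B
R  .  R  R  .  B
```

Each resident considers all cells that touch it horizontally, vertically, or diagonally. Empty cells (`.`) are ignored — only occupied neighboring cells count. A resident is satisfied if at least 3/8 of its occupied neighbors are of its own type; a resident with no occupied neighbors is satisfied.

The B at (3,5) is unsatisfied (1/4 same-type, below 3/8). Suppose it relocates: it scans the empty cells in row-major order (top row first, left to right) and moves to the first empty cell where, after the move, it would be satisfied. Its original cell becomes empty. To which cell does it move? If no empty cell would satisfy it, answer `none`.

none

Vacating (3,5). Empty cells in order:
  (0,0): 1/3 same-type → still unsatisfied.
  (2,0): 1/5 same-type → still unsatisfied.
  (4,1): 0/5 same-type → still unsatisfied.
  (4,4): 1/4 same-type → still unsatisfied.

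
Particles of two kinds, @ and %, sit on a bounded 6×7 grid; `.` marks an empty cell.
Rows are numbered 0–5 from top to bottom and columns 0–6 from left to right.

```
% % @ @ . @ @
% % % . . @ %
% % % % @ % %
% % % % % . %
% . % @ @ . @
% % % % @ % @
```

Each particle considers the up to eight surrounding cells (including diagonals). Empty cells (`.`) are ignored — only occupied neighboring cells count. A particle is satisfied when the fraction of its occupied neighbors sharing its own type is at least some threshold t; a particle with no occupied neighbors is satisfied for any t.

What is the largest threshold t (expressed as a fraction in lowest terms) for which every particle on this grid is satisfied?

Row 0: (0,0)% 3/3 · (0,1)% 4/5 · (0,2)@ 1/4 · (0,3)@ 1/2 · (0,5)@ 2/3 · (0,6)@ 2/3
Row 1: (1,0)% 5/5 · (1,1)% 7/8 · (1,2)% 5/7 · (1,5)@ 3/6 · (1,6)% 2/5
Row 2: (2,0)% 5/5 · (2,1)% 8/8 · (2,2)% 7/7 · (2,3)% 5/6 · (2,4)@ 1/5 · (2,5)% 4/6 · (2,6)% 3/4
Row 3: (3,0)% 4/4 · (3,1)% 7/7 · (3,2)% 6/7 · (3,3)% 5/8 · (3,4)% 3/6 · (3,6)% 2/3
Row 4: (4,0)% 4/4 · (4,2)% 6/7 · (4,3)@ 2/8 · (4,4)@ 2/6 · (4,6)@ 1/3
Row 5: (5,0)% 2/2 · (5,1)% 4/4 · (5,2)% 3/4 · (5,3)% 2/5 · (5,4)@ 2/4 · (5,5)% 0/4 · (5,6)@ 1/2
The smallest same-type fraction is 0/4 at (5,5), which reduces to 0/1. Any threshold above that leaves this particle unsatisfied.

0/1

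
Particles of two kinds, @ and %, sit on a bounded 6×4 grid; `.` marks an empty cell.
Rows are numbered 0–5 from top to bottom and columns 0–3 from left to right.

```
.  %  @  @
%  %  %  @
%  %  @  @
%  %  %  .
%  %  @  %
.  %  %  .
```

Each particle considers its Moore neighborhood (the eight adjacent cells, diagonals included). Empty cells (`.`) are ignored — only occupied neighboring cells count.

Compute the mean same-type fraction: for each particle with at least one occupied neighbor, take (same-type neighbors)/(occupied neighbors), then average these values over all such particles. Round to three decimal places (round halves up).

0.686

(0,1)% 3/4
(0,2)@ 2/5
(0,3)@ 2/3
(1,0)% 4/4
(1,1)% 5/7
(1,2)% 3/8
(1,3)@ 4/5
(2,0)% 5/5
(2,1)% 7/8
(2,2)@ 2/7
(2,3)@ 2/4
(3,0)% 5/5
(3,1)% 6/8
(3,2)% 4/7
(4,0)% 4/4
(4,1)% 6/7
(4,2)@ 0/6
(4,3)% 2/3
(5,1)% 3/4
(5,2)% 3/4
Sum over 20 particles: 3/4 + 2/5 + 2/3 + 4/4 + 5/7 + 3/8 + 4/5 + 5/5 + 7/8 + 2/7 + 2/4 + 5/5 + 6/8 + 4/7 + 4/4 + 6/7 + 0/6 + 2/3 + 3/4 + 3/4 = 5759/420; mean = 5759/420 ÷ 20 = 5759/8400 = 0.685595… → 0.686.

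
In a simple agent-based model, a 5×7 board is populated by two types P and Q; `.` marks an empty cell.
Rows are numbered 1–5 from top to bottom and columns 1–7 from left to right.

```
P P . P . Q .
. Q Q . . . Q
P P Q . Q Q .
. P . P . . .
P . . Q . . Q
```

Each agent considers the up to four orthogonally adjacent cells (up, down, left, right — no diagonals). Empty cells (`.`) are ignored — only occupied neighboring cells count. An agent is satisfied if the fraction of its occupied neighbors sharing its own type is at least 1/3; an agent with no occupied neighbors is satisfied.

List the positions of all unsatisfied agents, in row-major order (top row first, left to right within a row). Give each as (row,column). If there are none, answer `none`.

(4,4), (5,4)

(1,1)P 1/1 ✓
(1,2)P 1/2 ✓
(1,4)P 0/0 ✓
(1,6)Q 0/0 ✓
(2,2)Q 1/3 ✓
(2,3)Q 2/2 ✓
(2,7)Q 0/0 ✓
(3,1)P 1/1 ✓
(3,2)P 2/4 ✓
(3,3)Q 1/2 ✓
(3,5)Q 1/1 ✓
(3,6)Q 1/1 ✓
(4,2)P 1/1 ✓
(4,4)P 0/1 ✗
(5,1)P 0/0 ✓
(5,4)Q 0/1 ✗
(5,7)Q 0/0 ✓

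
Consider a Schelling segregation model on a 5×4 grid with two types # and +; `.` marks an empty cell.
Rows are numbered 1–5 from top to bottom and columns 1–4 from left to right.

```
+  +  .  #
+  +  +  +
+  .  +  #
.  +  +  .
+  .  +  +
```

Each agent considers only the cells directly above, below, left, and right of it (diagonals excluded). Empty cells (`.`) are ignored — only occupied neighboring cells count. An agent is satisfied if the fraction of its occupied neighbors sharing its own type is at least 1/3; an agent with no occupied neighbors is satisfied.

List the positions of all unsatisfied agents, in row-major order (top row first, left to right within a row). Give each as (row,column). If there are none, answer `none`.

Row 1: (1,1)+ 2/2 satisfied · (1,2)+ 2/2 satisfied · (1,4)# 0/1 not
Row 2: (2,1)+ 3/3 satisfied · (2,2)+ 3/3 satisfied · (2,3)+ 3/3 satisfied · (2,4)+ 1/3 satisfied
Row 3: (3,1)+ 1/1 satisfied · (3,3)+ 2/3 satisfied · (3,4)# 0/2 not
Row 4: (4,2)+ 1/1 satisfied · (4,3)+ 3/3 satisfied
Row 5: (5,1)+ 0/0 satisfied · (5,3)+ 2/2 satisfied · (5,4)+ 1/1 satisfied

(1,4), (3,4)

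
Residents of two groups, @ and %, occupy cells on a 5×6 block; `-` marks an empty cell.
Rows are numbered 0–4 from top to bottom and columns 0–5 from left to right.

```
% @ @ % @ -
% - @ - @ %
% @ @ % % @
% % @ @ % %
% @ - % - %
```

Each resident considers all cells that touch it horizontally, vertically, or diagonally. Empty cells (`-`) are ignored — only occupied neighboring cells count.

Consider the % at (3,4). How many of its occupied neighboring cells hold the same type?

Occupied neighbors of (3,4): (2,3)=%, (2,4)=%, (2,5)=@, (3,3)=@, (3,5)=%, (4,3)=%, (4,5)=%.
Same type (%): 5 of 7.

5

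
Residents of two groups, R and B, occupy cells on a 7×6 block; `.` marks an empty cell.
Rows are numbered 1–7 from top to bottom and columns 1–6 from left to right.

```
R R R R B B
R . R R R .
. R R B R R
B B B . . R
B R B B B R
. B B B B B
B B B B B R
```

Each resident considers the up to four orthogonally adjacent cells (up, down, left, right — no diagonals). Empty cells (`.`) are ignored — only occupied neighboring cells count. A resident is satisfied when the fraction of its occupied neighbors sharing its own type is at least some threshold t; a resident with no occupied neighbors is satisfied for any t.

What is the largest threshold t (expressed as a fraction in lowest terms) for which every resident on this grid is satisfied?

0/1

Row 1: (1,1)R 2/2 · (1,2)R 2/2 · (1,3)R 3/3 · (1,4)R 2/3 · (1,5)B 1/3 · (1,6)B 1/1
Row 2: (2,1)R 1/1 · (2,3)R 3/3 · (2,4)R 3/4 · (2,5)R 2/3
Row 3: (3,2)R 1/2 · (3,3)R 2/4 · (3,4)B 0/3 · (3,5)R 2/3 · (3,6)R 2/2
Row 4: (4,1)B 2/2 · (4,2)B 2/4 · (4,3)B 2/3 · (4,6)R 2/2
Row 5: (5,1)B 1/2 · (5,2)R 0/4 · (5,3)B 3/4 · (5,4)B 3/3 · (5,5)B 2/3 · (5,6)R 1/3
Row 6: (6,2)B 2/3 · (6,3)B 4/4 · (6,4)B 4/4 · (6,5)B 4/4 · (6,6)B 1/3
Row 7: (7,1)B 1/1 · (7,2)B 3/3 · (7,3)B 3/3 · (7,4)B 3/3 · (7,5)B 2/3 · (7,6)R 0/2
The smallest same-type fraction is 0/3 at (3,4), which reduces to 0/1. Any threshold above that leaves this resident unsatisfied.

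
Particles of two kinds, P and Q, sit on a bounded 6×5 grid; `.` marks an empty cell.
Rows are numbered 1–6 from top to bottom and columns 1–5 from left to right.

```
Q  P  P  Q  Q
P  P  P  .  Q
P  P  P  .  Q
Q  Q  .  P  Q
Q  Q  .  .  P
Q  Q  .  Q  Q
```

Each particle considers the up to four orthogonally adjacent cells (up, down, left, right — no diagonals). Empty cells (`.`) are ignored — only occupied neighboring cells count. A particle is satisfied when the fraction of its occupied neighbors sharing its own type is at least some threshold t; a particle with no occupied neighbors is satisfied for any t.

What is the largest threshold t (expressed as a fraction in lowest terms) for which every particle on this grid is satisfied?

Row 1: (1,1)Q 0/2 · (1,2)P 2/3 · (1,3)P 2/3 · (1,4)Q 1/2 · (1,5)Q 2/2
Row 2: (2,1)P 2/3 · (2,2)P 4/4 · (2,3)P 3/3 · (2,5)Q 2/2
Row 3: (3,1)P 2/3 · (3,2)P 3/4 · (3,3)P 2/2 · (3,5)Q 2/2
Row 4: (4,1)Q 2/3 · (4,2)Q 2/3 · (4,4)P 0/1 · (4,5)Q 1/3
Row 5: (5,1)Q 3/3 · (5,2)Q 3/3 · (5,5)P 0/2
Row 6: (6,1)Q 2/2 · (6,2)Q 2/2 · (6,4)Q 1/1 · (6,5)Q 1/2
The smallest same-type fraction is 0/2 at (1,1), which reduces to 0/1. Any threshold above that leaves this particle unsatisfied.

0/1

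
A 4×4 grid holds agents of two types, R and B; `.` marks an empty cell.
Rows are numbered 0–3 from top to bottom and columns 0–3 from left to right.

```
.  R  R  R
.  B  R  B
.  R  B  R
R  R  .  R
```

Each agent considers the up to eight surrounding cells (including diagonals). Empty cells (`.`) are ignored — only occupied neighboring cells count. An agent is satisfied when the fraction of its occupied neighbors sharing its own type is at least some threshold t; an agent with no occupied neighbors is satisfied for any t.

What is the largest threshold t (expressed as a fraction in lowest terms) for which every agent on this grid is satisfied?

1/5

Row 0: (0,1)R 2/3 · (0,2)R 3/5 · (0,3)R 2/3
Row 1: (1,1)B 1/5 · (1,2)R 5/8 · (1,3)B 1/5
Row 2: (2,1)R 3/5 · (2,2)B 2/7 · (2,3)R 2/4
Row 3: (3,0)R 2/2 · (3,1)R 2/3 · (3,3)R 1/2
The smallest same-type fraction is 1/5 at (1,1), which reduces to 1/5. Any threshold above that leaves this agent unsatisfied.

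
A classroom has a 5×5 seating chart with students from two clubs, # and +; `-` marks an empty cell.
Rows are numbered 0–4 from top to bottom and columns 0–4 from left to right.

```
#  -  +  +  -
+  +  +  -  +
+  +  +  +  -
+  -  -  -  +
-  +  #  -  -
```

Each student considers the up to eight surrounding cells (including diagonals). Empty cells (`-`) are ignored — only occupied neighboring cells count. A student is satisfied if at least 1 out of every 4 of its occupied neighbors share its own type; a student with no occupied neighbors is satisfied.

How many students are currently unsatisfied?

2

(0,0)# 0/2 unhappy
(0,2)+ 3/3 ok
(0,3)+ 3/3 ok
(1,0)+ 3/4 ok
(1,1)+ 6/7 ok
(1,2)+ 6/6 ok
(1,4)+ 2/2 ok
(2,0)+ 4/4 ok
(2,1)+ 6/6 ok
(2,2)+ 4/4 ok
(2,3)+ 4/4 ok
(3,0)+ 3/3 ok
(3,4)+ 1/1 ok
(4,1)+ 1/2 ok
(4,2)# 0/1 unhappy
Unsatisfied: (0,0), (4,2) — 2 in total.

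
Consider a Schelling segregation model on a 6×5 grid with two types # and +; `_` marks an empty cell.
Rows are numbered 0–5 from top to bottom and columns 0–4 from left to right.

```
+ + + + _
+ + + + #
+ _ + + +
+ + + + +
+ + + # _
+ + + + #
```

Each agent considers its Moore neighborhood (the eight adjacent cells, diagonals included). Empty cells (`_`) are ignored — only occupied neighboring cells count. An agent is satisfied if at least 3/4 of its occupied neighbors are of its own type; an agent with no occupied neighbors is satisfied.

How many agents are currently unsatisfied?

4

(0,0)+ 3/3 ✓
(0,1)+ 5/5 ✓
(0,2)+ 5/5 ✓
(0,3)+ 3/4 ✓
(1,0)+ 4/4 ✓
(1,1)+ 7/7 ✓
(1,2)+ 7/7 ✓
(1,3)+ 6/7 ✓
(1,4)# 0/4 ✗
(2,0)+ 4/4 ✓
(2,2)+ 7/7 ✓
(2,3)+ 7/8 ✓
(2,4)+ 4/5 ✓
(3,0)+ 4/4 ✓
(3,1)+ 7/7 ✓
(3,2)+ 6/7 ✓
(3,3)+ 6/7 ✓
(3,4)+ 3/4 ✓
(4,0)+ 5/5 ✓
(4,1)+ 8/8 ✓
(4,2)+ 7/8 ✓
(4,3)# 1/7 ✗
(5,0)+ 3/3 ✓
(5,1)+ 5/5 ✓
(5,2)+ 4/5 ✓
(5,3)+ 2/4 ✗
(5,4)# 1/2 ✗
Unsatisfied: (1,4), (4,3), (5,3), (5,4) — 4 in total.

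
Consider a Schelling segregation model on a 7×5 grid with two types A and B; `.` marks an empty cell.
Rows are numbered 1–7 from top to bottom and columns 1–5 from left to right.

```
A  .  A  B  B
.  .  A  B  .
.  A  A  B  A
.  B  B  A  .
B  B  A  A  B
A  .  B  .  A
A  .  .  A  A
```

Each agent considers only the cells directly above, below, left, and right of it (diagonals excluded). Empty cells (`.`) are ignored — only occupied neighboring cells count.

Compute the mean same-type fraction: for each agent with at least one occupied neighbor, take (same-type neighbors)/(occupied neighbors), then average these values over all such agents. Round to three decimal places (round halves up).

Row 1: (1,1)A — no occupied neighbors · (1,3)A 1/2 · (1,4)B 2/3 · (1,5)B 1/1
Row 2: (2,3)A 2/3 · (2,4)B 2/3
Row 3: (3,2)A 1/2 · (3,3)A 2/4 · (3,4)B 1/4 · (3,5)A 0/1
Row 4: (4,2)B 2/3 · (4,3)B 1/4 · (4,4)A 1/3
Row 5: (5,1)B 1/2 · (5,2)B 2/3 · (5,3)A 1/4 · (5,4)A 2/3 · (5,5)B 0/2
Row 6: (6,1)A 1/2 · (6,3)B 0/1 · (6,5)A 1/2
Row 7: (7,1)A 1/1 · (7,4)A 1/1 · (7,5)A 2/2
Sum over 23 agents: 1/2 + 2/3 + 1/1 + 2/3 + 2/3 + 1/2 + 2/4 + 1/4 + 0/1 + 2/3 + 1/4 + 1/3 + 1/2 + 2/3 + 1/4 + 2/3 + 0/2 + 1/2 + 0/1 + 1/2 + 1/1 + 1/1 + 2/2 = 145/12; mean = 145/12 ÷ 23 = 145/276 = 0.525362… → 0.525.

0.525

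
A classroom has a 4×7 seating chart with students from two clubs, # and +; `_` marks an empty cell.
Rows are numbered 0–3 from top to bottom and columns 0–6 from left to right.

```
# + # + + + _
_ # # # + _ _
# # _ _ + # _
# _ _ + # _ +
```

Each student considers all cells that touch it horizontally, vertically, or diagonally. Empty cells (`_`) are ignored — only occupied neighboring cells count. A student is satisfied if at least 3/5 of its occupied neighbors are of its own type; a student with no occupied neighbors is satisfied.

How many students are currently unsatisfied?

Row 0: (0,0)# 1/2 ✗ · (0,1)+ 0/4 ✗ · (0,2)# 3/5 ✓ · (0,3)+ 2/5 ✗ · (0,4)+ 3/4 ✓ · (0,5)+ 2/2 ✓
Row 1: (1,1)# 5/6 ✓ · (1,2)# 4/6 ✓ · (1,3)# 2/6 ✗ · (1,4)+ 4/6 ✓
Row 2: (2,0)# 3/3 ✓ · (2,1)# 4/4 ✓ · (2,4)+ 2/5 ✗ · (2,5)# 1/4 ✗
Row 3: (3,0)# 2/2 ✓ · (3,3)+ 1/2 ✗ · (3,4)# 1/3 ✗ · (3,6)+ 0/1 ✗
Unsatisfied: (0,0), (0,1), (0,3), (1,3), (2,4), (2,5), (3,3), (3,4), (3,6) — 9 in total.

9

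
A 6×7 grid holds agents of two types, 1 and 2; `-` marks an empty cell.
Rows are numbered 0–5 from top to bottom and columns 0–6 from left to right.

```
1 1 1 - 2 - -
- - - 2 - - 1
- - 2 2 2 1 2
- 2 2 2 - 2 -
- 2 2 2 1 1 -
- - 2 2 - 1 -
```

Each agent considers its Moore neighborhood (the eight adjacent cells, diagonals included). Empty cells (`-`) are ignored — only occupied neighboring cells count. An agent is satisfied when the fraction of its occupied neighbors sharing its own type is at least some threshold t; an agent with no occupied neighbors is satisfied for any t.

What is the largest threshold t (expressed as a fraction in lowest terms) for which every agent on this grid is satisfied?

(0,0)1 1/1
(0,1)1 2/2
(0,2)1 1/2
(0,4)2 1/1
(1,3)2 4/5
(1,6)1 1/2
(2,2)2 5/5
(2,3)2 5/5
(2,4)2 4/5
(2,5)1 1/4
(2,6)2 1/3
(3,1)2 4/4
(3,2)2 7/7
(3,3)2 6/7
(3,5)2 2/5
(4,1)2 4/4
(4,2)2 7/7
(4,3)2 5/6
(4,4)1 2/6
(4,5)1 2/3
(5,2)2 4/4
(5,3)2 3/4
(5,5)1 2/2
The smallest same-type fraction is 1/4 at (2,5), which reduces to 1/4. Any threshold above that leaves this agent unsatisfied.

1/4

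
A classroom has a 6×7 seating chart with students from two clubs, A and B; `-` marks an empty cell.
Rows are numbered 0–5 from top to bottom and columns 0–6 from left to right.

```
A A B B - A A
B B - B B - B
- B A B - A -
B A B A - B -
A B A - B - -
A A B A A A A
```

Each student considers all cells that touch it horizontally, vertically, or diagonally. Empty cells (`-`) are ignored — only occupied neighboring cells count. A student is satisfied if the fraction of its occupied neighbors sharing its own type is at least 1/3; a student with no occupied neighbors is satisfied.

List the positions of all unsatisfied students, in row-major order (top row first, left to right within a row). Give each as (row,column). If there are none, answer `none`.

(0,0)A 1/3 satisfied
(0,1)A 1/4 not
(0,2)B 3/4 satisfied
(0,3)B 3/3 satisfied
(0,5)A 1/3 satisfied
(0,6)A 1/2 satisfied
(1,0)B 2/4 satisfied
(1,1)B 3/6 satisfied
(1,3)B 4/5 satisfied
(1,4)B 3/5 satisfied
(1,6)B 0/3 not
(2,1)B 4/6 satisfied
(2,2)A 2/7 not
(2,3)B 3/5 satisfied
(2,5)A 0/3 not
(3,0)B 2/4 satisfied
(3,1)A 3/7 satisfied
(3,2)B 3/7 satisfied
(3,3)A 2/5 satisfied
(3,5)B 1/2 satisfied
(4,0)A 3/5 satisfied
(4,1)B 3/8 satisfied
(4,2)A 4/7 satisfied
(4,4)B 1/5 not
(5,0)A 2/3 satisfied
(5,1)A 3/5 satisfied
(5,2)B 1/4 not
(5,3)A 2/4 satisfied
(5,4)A 2/3 satisfied
(5,5)A 2/3 satisfied
(5,6)A 1/1 satisfied

(0,1), (1,6), (2,2), (2,5), (4,4), (5,2)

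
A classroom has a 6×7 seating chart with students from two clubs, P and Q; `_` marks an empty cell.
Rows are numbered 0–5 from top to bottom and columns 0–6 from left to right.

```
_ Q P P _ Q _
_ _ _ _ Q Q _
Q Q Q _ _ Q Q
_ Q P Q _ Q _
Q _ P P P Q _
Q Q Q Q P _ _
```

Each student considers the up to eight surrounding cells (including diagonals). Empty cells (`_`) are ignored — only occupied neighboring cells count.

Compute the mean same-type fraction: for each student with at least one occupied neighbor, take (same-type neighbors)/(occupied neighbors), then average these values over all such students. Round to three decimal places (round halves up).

0.627

(0,1)Q 0/1
(0,2)P 1/2
(0,3)P 1/2
(0,5)Q 2/2
(1,4)Q 3/4
(1,5)Q 4/4
(2,0)Q 2/2
(2,1)Q 3/4
(2,2)Q 3/4
(2,5)Q 4/4
(2,6)Q 3/3
(3,1)Q 4/6
(3,2)P 2/6
(3,3)Q 1/5
(3,5)Q 3/4
(4,0)Q 3/3
(4,2)P 2/7
(4,3)P 4/7
(4,4)P 2/6
(4,5)Q 1/3
(5,0)Q 2/2
(5,1)Q 3/4
(5,2)Q 2/4
(5,3)Q 1/5
(5,4)P 2/4
Sum over 25 students: 0/1 + 1/2 + 1/2 + 2/2 + 3/4 + 4/4 + 2/2 + 3/4 + 3/4 + 4/4 + 3/3 + 4/6 + 2/6 + 1/5 + 3/4 + 3/3 + 2/7 + 4/7 + 2/6 + 1/3 + 2/2 + 3/4 + 2/4 + 1/5 + 2/4 = 6583/420; mean = 6583/420 ÷ 25 = 6583/10500 = 0.626952… → 0.627.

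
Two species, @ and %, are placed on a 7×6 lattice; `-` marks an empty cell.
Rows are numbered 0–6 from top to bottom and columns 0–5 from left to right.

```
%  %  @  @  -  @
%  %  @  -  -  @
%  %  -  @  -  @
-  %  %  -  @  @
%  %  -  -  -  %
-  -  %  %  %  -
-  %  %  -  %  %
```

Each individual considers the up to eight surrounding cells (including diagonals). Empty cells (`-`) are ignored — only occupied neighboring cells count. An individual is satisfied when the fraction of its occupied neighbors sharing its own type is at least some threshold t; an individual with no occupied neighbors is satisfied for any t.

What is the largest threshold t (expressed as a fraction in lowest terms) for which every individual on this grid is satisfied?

1/3

(0,0)% 3/3
(0,1)% 3/5
(0,2)@ 2/4
(0,3)@ 2/2
(0,5)@ 1/1
(1,0)% 5/5
(1,1)% 5/7
(1,2)@ 3/6
(1,5)@ 2/2
(2,0)% 4/4
(2,1)% 5/6
(2,3)@ 2/3
(2,5)@ 3/3
(3,1)% 5/5
(3,2)% 3/4
(3,4)@ 3/4
(3,5)@ 2/3
(4,0)% 2/2
(4,1)% 4/4
(4,5)% 1/3
(5,2)% 4/4
(5,3)% 4/4
(5,4)% 4/4
(6,1)% 2/2
(6,2)% 3/3
(6,4)% 3/3
(6,5)% 2/2
The smallest same-type fraction is 1/3 at (4,5), which reduces to 1/3. Any threshold above that leaves this individual unsatisfied.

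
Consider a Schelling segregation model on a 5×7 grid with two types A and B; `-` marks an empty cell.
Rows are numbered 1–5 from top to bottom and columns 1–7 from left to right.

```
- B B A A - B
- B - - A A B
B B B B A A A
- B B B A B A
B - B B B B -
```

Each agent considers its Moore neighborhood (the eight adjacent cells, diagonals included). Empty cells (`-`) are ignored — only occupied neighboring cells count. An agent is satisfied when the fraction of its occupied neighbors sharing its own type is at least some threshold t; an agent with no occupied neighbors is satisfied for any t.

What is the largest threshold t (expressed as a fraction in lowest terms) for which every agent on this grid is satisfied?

1/4

(1,2)B 2/2
(1,3)B 2/3
(1,4)A 2/3
(1,5)A 3/3
(1,7)B 1/2
(2,2)B 5/5
(2,5)A 5/6
(2,6)A 5/7
(2,7)B 1/4
(3,1)B 3/3
(3,2)B 5/5
(3,3)B 6/6
(3,4)B 3/6
(3,5)A 4/7
(3,6)A 6/8
(3,7)A 3/5
(4,2)B 6/6
(4,3)B 7/7
(4,4)B 6/8
(4,5)A 2/8
(4,6)B 2/7
(4,7)A 2/4
(5,1)B 1/1
(5,3)B 4/4
(5,4)B 4/5
(5,5)B 4/5
(5,6)B 2/4
The smallest same-type fraction is 1/4 at (2,7), which reduces to 1/4. Any threshold above that leaves this agent unsatisfied.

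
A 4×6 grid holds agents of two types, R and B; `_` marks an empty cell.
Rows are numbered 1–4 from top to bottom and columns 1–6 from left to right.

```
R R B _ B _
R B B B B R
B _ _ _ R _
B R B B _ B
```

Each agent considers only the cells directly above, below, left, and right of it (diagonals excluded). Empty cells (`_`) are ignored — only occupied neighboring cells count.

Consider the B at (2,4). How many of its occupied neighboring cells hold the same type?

2

Occupied neighbors of (2,4): (2,3)=B, (2,5)=B.
Same type (B): 2 of 2.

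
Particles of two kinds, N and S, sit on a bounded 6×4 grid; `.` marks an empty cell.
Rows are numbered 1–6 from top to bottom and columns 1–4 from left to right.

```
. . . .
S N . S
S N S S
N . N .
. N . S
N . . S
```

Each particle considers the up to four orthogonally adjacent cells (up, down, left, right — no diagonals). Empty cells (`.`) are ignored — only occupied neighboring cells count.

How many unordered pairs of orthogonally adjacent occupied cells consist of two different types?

5

Scan each occupied cell's neighbors to the right and below so each pair is counted once.
Row 2: S(2,1)–N(2,2)≠ S(2,1)–S(3,1)= N(2,2)–N(3,2)= S(2,4)–S(3,4)=  → 1/4 unlike.
Row 3: S(3,1)–N(3,2)≠ S(3,1)–N(4,1)≠ N(3,2)–S(3,3)≠ S(3,3)–S(3,4)= S(3,3)–N(4,3)≠  → 4/5 unlike.
Row 5: S(5,4)–S(6,4)=  → 0/1 unlike.
Total adjacent occupied pairs: 10; unlike-type pairs: 5.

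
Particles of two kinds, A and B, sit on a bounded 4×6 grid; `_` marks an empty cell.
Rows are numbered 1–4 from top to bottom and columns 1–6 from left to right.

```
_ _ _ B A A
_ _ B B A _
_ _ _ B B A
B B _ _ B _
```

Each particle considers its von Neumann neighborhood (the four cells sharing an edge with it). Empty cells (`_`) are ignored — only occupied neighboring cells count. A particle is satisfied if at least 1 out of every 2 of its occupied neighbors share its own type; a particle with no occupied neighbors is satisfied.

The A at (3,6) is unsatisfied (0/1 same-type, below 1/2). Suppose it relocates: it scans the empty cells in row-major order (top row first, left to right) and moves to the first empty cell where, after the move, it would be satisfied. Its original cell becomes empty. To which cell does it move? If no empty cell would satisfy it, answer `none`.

(1,1)

Vacating (3,6). Empty cells in order:
  (1,1): 0/0 same-type → satisfied — stop here.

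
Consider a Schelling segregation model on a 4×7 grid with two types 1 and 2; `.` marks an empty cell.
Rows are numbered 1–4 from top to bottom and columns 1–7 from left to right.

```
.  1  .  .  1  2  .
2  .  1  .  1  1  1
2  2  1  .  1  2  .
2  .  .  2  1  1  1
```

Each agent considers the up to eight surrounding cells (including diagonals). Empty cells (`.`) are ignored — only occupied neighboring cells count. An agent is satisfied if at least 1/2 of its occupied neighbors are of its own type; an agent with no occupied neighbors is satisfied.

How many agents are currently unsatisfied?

5

Row 1: (1,2)1 1/2 ok · (1,5)1 2/3 ok · (1,6)2 0/4 unhappy
Row 2: (2,1)2 2/3 ok · (2,3)1 2/3 ok · (2,5)1 3/5 ok · (2,6)1 4/6 ok · (2,7)1 1/3 unhappy
Row 3: (3,1)2 3/3 ok · (3,2)2 3/5 ok · (3,3)1 1/3 unhappy · (3,5)1 4/6 ok · (3,6)2 0/7 unhappy
Row 4: (4,1)2 2/2 ok · (4,4)2 0/3 unhappy · (4,5)1 2/4 ok · (4,6)1 3/4 ok · (4,7)1 1/2 ok
Unsatisfied: (1,6), (2,7), (3,3), (3,6), (4,4) — 5 in total.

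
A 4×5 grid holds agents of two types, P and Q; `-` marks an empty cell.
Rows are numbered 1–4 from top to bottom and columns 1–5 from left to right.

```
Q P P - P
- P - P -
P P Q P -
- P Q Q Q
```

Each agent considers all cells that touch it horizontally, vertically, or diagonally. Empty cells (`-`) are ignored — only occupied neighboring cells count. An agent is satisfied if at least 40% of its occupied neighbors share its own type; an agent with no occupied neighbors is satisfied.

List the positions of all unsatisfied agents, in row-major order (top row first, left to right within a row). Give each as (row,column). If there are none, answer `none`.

(1,1), (3,3), (3,4)

Row 1: (1,1)Q 0/2 not · (1,2)P 2/3 satisfied · (1,3)P 3/3 satisfied · (1,5)P 1/1 satisfied
Row 2: (2,2)P 4/6 satisfied · (2,4)P 3/4 satisfied
Row 3: (3,1)P 3/3 satisfied · (3,2)P 3/5 satisfied · (3,3)Q 2/7 not · (3,4)P 1/5 not
Row 4: (4,2)P 2/4 satisfied · (4,3)Q 2/5 satisfied · (4,4)Q 3/4 satisfied · (4,5)Q 1/2 satisfied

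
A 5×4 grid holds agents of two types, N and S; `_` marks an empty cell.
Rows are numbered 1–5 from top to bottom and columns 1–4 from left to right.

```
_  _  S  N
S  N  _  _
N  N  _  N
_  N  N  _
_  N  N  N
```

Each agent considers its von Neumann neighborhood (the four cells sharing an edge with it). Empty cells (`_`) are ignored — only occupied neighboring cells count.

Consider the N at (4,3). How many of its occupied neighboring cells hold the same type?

2

Occupied neighbors of (4,3): (5,3)=N, (4,2)=N.
Same type (N): 2 of 2.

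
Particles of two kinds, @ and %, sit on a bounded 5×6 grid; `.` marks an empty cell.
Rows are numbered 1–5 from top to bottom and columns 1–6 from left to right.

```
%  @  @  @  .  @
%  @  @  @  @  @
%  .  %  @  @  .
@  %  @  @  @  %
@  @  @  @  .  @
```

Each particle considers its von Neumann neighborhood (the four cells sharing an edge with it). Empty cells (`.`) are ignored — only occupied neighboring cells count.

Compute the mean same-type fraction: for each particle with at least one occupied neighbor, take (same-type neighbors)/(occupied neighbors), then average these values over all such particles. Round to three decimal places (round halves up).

0.679

(1,1)% 1/2
(1,2)@ 2/3
(1,3)@ 3/3
(1,4)@ 2/2
(1,6)@ 1/1
(2,1)% 2/3
(2,2)@ 2/3
(2,3)@ 3/4
(2,4)@ 4/4
(2,5)@ 3/3
(2,6)@ 2/2
(3,1)% 1/2
(3,3)% 0/3
(3,4)@ 3/4
(3,5)@ 3/3
(4,1)@ 1/3
(4,2)% 0/3
(4,3)@ 2/4
(4,4)@ 4/4
(4,5)@ 2/3
(4,6)% 0/2
(5,1)@ 2/2
(5,2)@ 2/3
(5,3)@ 3/3
(5,4)@ 2/2
(5,6)@ 0/1
Sum over 26 particles: 1/2 + 2/3 + 3/3 + 2/2 + 1/1 + 2/3 + 2/3 + 3/4 + 4/4 + 3/3 + 2/2 + 1/2 + 0/3 + 3/4 + 3/3 + 1/3 + 0/3 + 2/4 + 4/4 + 2/3 + 0/2 + 2/2 + 2/3 + 3/3 + 2/2 + 0/1 = 53/3; mean = 53/3 ÷ 26 = 53/78 = 0.679487… → 0.679.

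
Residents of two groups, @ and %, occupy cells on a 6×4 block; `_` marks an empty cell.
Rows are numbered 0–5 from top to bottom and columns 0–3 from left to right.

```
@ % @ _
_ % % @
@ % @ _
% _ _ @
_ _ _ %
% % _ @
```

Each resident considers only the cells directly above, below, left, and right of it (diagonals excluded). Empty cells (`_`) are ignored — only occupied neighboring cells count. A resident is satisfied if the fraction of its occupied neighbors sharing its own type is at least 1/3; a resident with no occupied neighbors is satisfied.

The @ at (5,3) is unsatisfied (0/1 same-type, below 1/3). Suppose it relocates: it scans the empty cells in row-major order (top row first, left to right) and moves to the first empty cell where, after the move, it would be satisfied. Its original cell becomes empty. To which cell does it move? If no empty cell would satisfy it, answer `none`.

Vacating (5,3). Empty cells in order:
  (0,3): 2/2 same-type → satisfied — stop here.

(0,3)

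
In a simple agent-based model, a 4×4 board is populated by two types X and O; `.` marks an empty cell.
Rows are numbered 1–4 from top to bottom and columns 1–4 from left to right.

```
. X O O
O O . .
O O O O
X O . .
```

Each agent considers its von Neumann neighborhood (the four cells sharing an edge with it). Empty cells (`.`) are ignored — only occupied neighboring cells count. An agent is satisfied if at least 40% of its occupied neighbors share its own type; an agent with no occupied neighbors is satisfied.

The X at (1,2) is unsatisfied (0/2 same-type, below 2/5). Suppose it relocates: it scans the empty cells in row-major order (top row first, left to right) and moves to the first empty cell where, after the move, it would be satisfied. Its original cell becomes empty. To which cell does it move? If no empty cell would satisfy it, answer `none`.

Vacating (1,2). Empty cells in order:
  (1,1): 0/1 same-type → still unsatisfied.
  (2,3): 0/3 same-type → still unsatisfied.
  (2,4): 0/2 same-type → still unsatisfied.
  (4,3): 0/2 same-type → still unsatisfied.
  (4,4): 0/1 same-type → still unsatisfied.

none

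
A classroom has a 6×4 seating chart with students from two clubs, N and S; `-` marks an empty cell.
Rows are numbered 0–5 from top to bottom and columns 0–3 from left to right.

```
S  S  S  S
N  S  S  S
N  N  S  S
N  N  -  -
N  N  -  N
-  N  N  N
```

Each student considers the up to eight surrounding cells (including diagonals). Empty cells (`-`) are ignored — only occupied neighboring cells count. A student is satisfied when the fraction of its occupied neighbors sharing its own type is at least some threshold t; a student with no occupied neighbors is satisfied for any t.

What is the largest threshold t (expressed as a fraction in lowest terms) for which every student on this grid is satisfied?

Row 0: (0,0)S 2/3 · (0,1)S 4/5 · (0,2)S 5/5 · (0,3)S 3/3
Row 1: (1,0)N 2/5 · (1,1)S 5/8 · (1,2)S 7/8 · (1,3)S 5/5
Row 2: (2,0)N 4/5 · (2,1)N 4/7 · (2,2)S 4/6 · (2,3)S 3/3
Row 3: (3,0)N 5/5 · (3,1)N 5/6
Row 4: (4,0)N 4/4 · (4,1)N 5/5 · (4,3)N 2/2
Row 5: (5,1)N 3/3 · (5,2)N 4/4 · (5,3)N 2/2
The smallest same-type fraction is 2/5 at (1,0), which reduces to 2/5. Any threshold above that leaves this student unsatisfied.

2/5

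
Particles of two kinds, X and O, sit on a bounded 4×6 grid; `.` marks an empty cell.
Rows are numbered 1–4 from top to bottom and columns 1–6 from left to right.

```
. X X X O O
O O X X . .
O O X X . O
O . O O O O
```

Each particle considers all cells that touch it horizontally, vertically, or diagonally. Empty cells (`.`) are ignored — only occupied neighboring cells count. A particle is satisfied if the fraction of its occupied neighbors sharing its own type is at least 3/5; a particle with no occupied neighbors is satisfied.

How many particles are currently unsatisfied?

Row 1: (1,2)X 2/4 ✗ · (1,3)X 4/5 ✓ · (1,4)X 3/4 ✓ · (1,5)O 1/3 ✗ · (1,6)O 1/1 ✓
Row 2: (2,1)O 3/4 ✓ · (2,2)O 3/7 ✗ · (2,3)X 6/8 ✓ · (2,4)X 5/6 ✓
Row 3: (3,1)O 4/4 ✓ · (3,2)O 5/7 ✓ · (3,3)X 3/7 ✗ · (3,4)X 3/6 ✗ · (3,6)O 2/2 ✓
Row 4: (4,1)O 2/2 ✓ · (4,3)O 2/4 ✗ · (4,4)O 2/4 ✗ · (4,5)O 3/4 ✓ · (4,6)O 2/2 ✓
Unsatisfied: (1,2), (1,5), (2,2), (3,3), (3,4), (4,3), (4,4) — 7 in total.

7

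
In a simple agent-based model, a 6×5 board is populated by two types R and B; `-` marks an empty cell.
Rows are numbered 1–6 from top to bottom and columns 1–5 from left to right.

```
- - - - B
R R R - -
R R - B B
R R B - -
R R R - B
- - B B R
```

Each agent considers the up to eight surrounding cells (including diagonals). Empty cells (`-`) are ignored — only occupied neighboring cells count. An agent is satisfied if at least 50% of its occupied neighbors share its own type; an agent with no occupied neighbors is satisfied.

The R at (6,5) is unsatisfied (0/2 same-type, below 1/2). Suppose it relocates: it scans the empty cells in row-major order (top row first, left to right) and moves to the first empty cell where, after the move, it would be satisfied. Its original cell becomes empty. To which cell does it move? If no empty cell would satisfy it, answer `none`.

(1,1)

Vacating (6,5). Empty cells in order:
  (1,1): 2/2 same-type → satisfied — stop here.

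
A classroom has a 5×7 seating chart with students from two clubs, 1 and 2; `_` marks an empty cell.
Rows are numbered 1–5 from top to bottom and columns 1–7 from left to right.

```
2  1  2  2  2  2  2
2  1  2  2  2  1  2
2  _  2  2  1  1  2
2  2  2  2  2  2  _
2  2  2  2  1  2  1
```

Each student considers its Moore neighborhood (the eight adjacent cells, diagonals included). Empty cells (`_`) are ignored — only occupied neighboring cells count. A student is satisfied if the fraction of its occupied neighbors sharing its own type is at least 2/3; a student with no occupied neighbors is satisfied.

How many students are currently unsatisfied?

(1,1)2 1/3 unhappy
(1,2)1 1/5 unhappy
(1,3)2 3/5 unhappy
(1,4)2 5/5 ok
(1,5)2 4/5 ok
(1,6)2 4/5 ok
(1,7)2 2/3 ok
(2,1)2 2/4 unhappy
(2,2)1 1/7 unhappy
(2,3)2 5/7 ok
(2,4)2 7/8 ok
(2,5)2 5/8 unhappy
(2,6)1 2/8 unhappy
(2,7)2 3/5 unhappy
(3,1)2 3/4 ok
(3,3)2 6/7 ok
(3,4)2 7/8 ok
(3,5)1 2/8 unhappy
(3,6)1 2/7 unhappy
(3,7)2 2/4 unhappy
(4,1)2 4/4 ok
(4,2)2 7/7 ok
(4,3)2 7/7 ok
(4,4)2 6/8 ok
(4,5)2 5/8 unhappy
(4,6)2 3/7 unhappy
(5,1)2 3/3 ok
(5,2)2 5/5 ok
(5,3)2 5/5 ok
(5,4)2 4/5 ok
(5,5)1 0/5 unhappy
(5,6)2 2/4 unhappy
(5,7)1 0/2 unhappy
Unsatisfied: (1,1), (1,2), (1,3), (2,1), (2,2), (2,5), (2,6), (2,7), (3,5), (3,6), (3,7), (4,5), (4,6), (5,5), (5,6), (5,7) — 16 in total.

16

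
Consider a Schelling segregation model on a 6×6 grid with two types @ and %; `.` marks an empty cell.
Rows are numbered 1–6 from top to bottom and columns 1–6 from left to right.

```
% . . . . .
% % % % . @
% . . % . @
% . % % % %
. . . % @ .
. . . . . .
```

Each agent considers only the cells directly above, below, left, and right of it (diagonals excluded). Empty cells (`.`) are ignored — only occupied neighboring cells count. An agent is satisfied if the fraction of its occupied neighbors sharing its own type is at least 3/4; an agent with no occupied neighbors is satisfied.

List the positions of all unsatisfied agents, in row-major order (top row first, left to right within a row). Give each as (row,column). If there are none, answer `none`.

Row 1: (1,1)% 1/1 ok
Row 2: (2,1)% 3/3 ok · (2,2)% 2/2 ok · (2,3)% 2/2 ok · (2,4)% 2/2 ok · (2,6)@ 1/1 ok
Row 3: (3,1)% 2/2 ok · (3,4)% 2/2 ok · (3,6)@ 1/2 unhappy
Row 4: (4,1)% 1/1 ok · (4,3)% 1/1 ok · (4,4)% 4/4 ok · (4,5)% 2/3 unhappy · (4,6)% 1/2 unhappy
Row 5: (5,4)% 1/2 unhappy · (5,5)@ 0/2 unhappy

(3,6), (4,5), (4,6), (5,4), (5,5)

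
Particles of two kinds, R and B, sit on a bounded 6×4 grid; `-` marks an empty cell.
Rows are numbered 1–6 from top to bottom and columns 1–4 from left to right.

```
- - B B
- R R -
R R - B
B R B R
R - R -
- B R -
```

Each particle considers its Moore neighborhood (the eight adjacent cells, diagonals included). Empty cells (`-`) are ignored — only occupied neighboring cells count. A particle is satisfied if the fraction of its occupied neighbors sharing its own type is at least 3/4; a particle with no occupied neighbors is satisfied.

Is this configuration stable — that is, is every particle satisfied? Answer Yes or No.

No

(1,3)B 1/3 ✗
(1,4)B 1/2 ✗
(2,2)R 3/4 ✓
(2,3)R 2/5 ✗
(3,1)R 3/4 ✓
(3,2)R 4/6 ✗
(3,4)B 1/3 ✗
(4,1)B 0/4 ✗
(4,2)R 4/6 ✗
(4,3)B 1/5 ✗
(4,4)R 1/3 ✗
(5,1)R 1/3 ✗
(5,3)R 3/5 ✗
(6,2)B 0/3 ✗
(6,3)R 1/2 ✗
For instance (1,3) has only 1/3 same-type neighbors, below 3/4.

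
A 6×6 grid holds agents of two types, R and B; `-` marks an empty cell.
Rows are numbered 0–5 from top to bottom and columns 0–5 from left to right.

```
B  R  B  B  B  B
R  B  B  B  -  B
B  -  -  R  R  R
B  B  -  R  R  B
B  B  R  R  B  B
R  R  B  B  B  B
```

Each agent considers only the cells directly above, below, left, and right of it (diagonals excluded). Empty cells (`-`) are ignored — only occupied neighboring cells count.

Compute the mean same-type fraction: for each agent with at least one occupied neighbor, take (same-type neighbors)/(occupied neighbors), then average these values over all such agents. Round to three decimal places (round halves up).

Row 0: (0,0)B 0/2 · (0,1)R 0/3 · (0,2)B 2/3 · (0,3)B 3/3 · (0,4)B 2/2 · (0,5)B 2/2
Row 1: (1,0)R 0/3 · (1,1)B 1/3 · (1,2)B 3/3 · (1,3)B 2/3 · (1,5)B 1/2
Row 2: (2,0)B 1/2 · (2,3)R 2/3 · (2,4)R 3/3 · (2,5)R 1/3
Row 3: (3,0)B 3/3 · (3,1)B 2/2 · (3,3)R 3/3 · (3,4)R 2/4 · (3,5)B 1/3
Row 4: (4,0)B 2/3 · (4,1)B 2/4 · (4,2)R 1/3 · (4,3)R 2/4 · (4,4)B 2/4 · (4,5)B 3/3
Row 5: (5,0)R 1/2 · (5,1)R 1/3 · (5,2)B 1/3 · (5,3)B 2/3 · (5,4)B 3/3 · (5,5)B 2/2
Sum over 32 agents: 0/2 + 0/3 + 2/3 + 3/3 + 2/2 + 2/2 + 0/3 + 1/3 + 3/3 + 2/3 + 1/2 + 1/2 + 2/3 + 3/3 + 1/3 + 3/3 + 2/2 + 3/3 + 2/4 + 1/3 + 2/3 + 2/4 + 1/3 + 2/4 + 2/4 + 3/3 + 1/2 + 1/3 + 1/3 + 2/3 + 3/3 + 2/2 = 119/6; mean = 119/6 ÷ 32 = 119/192 = 0.619791… → 0.620.

0.620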